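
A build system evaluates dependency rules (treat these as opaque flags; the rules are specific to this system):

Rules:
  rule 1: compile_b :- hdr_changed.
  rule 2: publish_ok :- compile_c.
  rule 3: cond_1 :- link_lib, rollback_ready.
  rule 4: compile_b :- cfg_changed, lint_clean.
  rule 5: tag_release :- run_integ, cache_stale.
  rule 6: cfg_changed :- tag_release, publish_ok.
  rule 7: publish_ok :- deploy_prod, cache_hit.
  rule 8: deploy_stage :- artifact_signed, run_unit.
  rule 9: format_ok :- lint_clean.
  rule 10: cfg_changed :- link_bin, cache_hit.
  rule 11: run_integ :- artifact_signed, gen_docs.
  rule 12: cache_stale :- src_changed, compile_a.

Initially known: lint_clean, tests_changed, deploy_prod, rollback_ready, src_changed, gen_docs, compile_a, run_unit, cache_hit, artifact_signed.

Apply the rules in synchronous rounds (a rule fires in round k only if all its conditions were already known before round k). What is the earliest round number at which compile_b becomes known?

4

Round 1 fires rule 7, rule 8, rule 9, rule 11, rule 12, giving publish_ok, deploy_stage, format_ok, run_integ, cache_stale.
Round 2 fires rule 5, giving tag_release.
Round 3 fires rule 6, giving cfg_changed.
Round 4 fires rule 4, giving compile_b.
compile_b first appears in round 4.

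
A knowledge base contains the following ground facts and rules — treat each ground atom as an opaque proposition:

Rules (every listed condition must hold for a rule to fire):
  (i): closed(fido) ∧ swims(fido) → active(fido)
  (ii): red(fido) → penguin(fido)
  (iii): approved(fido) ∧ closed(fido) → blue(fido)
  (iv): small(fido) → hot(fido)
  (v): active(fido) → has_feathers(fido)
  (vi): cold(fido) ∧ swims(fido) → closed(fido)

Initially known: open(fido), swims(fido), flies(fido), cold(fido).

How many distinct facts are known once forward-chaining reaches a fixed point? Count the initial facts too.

7

[1] (vi) [cold(fido) ∧ swims(fido) → closed(fido)]. ⇒ new: closed(fido).
[2] (i) [closed(fido) ∧ swims(fido) → active(fido)]. ⇒ new: active(fido).
[3] (v) [active(fido) → has_feathers(fido)]. ⇒ new: has_feathers(fido).
Closure: {active(fido), closed(fido), cold(fido), flies(fido), has_feathers(fido), open(fido), swims(fido)} — 7 facts.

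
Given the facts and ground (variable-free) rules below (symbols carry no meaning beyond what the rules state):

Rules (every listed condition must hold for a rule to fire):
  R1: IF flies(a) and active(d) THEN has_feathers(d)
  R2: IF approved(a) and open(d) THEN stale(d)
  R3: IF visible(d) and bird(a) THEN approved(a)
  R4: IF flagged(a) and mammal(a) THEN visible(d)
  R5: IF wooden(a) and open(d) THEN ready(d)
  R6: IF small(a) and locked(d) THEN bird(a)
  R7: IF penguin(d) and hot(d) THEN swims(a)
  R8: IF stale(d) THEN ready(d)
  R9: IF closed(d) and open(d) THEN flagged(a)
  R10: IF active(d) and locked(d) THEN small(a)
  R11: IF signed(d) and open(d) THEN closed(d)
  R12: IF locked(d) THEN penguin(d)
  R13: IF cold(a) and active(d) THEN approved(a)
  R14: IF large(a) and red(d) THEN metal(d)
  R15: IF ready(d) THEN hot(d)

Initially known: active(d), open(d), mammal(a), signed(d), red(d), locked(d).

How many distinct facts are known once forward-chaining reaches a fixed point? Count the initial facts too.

17

Round 1: R10 [IF active(d) and locked(d) THEN small(a)]; R11 [IF signed(d) and open(d) THEN closed(d)]; R12 [IF locked(d) THEN penguin(d)]. Adds small(a), closed(d), penguin(d).
Round 2: R6 [IF small(a) and locked(d) THEN bird(a)]; R9 [IF closed(d) and open(d) THEN flagged(a)]. Adds bird(a), flagged(a).
Round 3: R4 [IF flagged(a) and mammal(a) THEN visible(d)]. Adds visible(d).
Round 4: R3 [IF visible(d) and bird(a) THEN approved(a)]. Adds approved(a).
Round 5: R2 [IF approved(a) and open(d) THEN stale(d)]. Adds stale(d).
Round 6: R8 [IF stale(d) THEN ready(d)]. Adds ready(d).
Round 7: R15 [IF ready(d) THEN hot(d)]. Adds hot(d).
Round 8: R7 [IF penguin(d) and hot(d) THEN swims(a)]. Adds swims(a).
Closure: {active(d), approved(a), bird(a), closed(d), flagged(a), hot(d), locked(d), mammal(a), open(d), penguin(d), ready(d), red(d), signed(d), small(a), stale(d), swims(a), visible(d)} — 17 facts.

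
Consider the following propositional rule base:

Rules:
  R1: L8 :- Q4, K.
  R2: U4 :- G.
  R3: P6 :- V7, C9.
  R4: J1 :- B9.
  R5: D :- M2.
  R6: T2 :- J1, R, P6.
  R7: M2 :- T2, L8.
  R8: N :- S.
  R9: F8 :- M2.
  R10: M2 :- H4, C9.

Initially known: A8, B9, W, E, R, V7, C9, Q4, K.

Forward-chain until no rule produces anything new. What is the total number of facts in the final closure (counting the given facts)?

Round 1 — R1, R3, R4, derive L8, P6, J1.
Round 2 — R6, derive T2.
Round 3 — R7, derive M2.
Round 4 — R5, R9, derive D, F8.
Closure: {A8, B9, C9, D, E, F8, J1, K, L8, M2, P6, Q4, R, T2, V7, W} — 16 facts.

16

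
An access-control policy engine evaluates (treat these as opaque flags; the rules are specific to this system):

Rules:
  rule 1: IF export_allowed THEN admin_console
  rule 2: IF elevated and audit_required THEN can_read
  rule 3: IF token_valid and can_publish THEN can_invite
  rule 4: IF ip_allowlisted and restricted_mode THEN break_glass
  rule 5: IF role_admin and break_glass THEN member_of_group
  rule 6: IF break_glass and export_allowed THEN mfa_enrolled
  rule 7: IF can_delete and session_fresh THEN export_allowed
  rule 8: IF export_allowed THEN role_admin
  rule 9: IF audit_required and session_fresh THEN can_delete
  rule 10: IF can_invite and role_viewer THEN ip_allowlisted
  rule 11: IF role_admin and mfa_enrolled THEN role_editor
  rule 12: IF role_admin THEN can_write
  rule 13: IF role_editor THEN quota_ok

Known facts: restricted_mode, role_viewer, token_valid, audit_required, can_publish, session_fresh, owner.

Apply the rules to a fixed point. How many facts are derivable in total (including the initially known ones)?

[1] rule 3 [IF token_valid and can_publish THEN can_invite]; rule 9 [IF audit_required and session_fresh THEN can_delete]. ⇒ new: can_invite, can_delete.
[2] rule 7 [IF can_delete and session_fresh THEN export_allowed]; rule 10 [IF can_invite and role_viewer THEN ip_allowlisted]. ⇒ new: export_allowed, ip_allowlisted.
[3] rule 1 [IF export_allowed THEN admin_console]; rule 4 [IF ip_allowlisted and restricted_mode THEN break_glass]; rule 8 [IF export_allowed THEN role_admin]. ⇒ new: admin_console, break_glass, role_admin.
[4] rule 5 [IF role_admin and break_glass THEN member_of_group]; rule 6 [IF break_glass and export_allowed THEN mfa_enrolled]; rule 12 [IF role_admin THEN can_write]. ⇒ new: member_of_group, mfa_enrolled, can_write.
[5] rule 11 [IF role_admin and mfa_enrolled THEN role_editor]. ⇒ new: role_editor.
[6] rule 13 [IF role_editor THEN quota_ok]. ⇒ new: quota_ok.
Closure: {admin_console, audit_required, break_glass, can_delete, can_invite, can_publish, can_write, export_allowed, ip_allowlisted, member_of_group, mfa_enrolled, owner, quota_ok, restricted_mode, role_admin, role_editor, role_viewer, session_fresh, token_valid} — 19 facts.

19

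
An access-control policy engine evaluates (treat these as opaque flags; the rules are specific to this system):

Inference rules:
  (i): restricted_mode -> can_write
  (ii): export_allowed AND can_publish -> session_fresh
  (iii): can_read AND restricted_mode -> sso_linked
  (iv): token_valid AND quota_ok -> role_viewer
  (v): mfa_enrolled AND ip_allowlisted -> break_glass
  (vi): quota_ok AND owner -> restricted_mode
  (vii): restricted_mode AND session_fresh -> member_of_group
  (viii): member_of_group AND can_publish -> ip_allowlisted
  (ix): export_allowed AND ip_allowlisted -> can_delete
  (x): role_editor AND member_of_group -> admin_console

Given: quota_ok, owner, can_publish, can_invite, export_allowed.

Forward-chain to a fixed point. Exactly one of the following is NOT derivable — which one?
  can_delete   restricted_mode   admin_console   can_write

admin_console

Round 1 fires (ii), (vi), giving session_fresh, restricted_mode.
Round 2 fires (i), (vii), giving can_write, member_of_group.
Round 3 fires (viii), giving ip_allowlisted.
Round 4 fires (ix), giving can_delete.
Derived: restricted_mode (round 1), can_delete (round 4), can_write (round 2). admin_console never appears in any round.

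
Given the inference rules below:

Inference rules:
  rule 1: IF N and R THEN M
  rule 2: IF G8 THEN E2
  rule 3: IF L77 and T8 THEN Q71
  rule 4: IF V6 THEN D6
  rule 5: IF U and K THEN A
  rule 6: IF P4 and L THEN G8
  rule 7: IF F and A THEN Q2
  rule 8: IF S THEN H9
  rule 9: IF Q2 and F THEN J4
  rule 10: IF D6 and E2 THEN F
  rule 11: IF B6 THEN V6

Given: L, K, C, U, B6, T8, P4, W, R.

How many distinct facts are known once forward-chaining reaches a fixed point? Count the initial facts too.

Round 1 — rule 5, rule 6, rule 11, derive A, G8, V6.
Round 2 — rule 2, rule 4, derive E2, D6.
Round 3 — rule 10, derive F.
Round 4 — rule 7, derive Q2.
Round 5 — rule 9, derive J4.
Closure: {A, B6, C, D6, E2, F, G8, J4, K, L, P4, Q2, R, T8, U, V6, W} — 17 facts.

17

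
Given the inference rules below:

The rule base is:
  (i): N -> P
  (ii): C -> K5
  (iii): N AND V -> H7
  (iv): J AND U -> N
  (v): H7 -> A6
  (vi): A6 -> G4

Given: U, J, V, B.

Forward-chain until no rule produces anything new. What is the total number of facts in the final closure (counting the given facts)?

9

Round 1: (iv) [J AND U -> N]. Adds N.
Round 2: (i) [N -> P]; (iii) [N AND V -> H7]. Adds P, H7.
Round 3: (v) [H7 -> A6]. Adds A6.
Round 4: (vi) [A6 -> G4]. Adds G4.
Closure: {A6, B, G4, H7, J, N, P, U, V} — 9 facts.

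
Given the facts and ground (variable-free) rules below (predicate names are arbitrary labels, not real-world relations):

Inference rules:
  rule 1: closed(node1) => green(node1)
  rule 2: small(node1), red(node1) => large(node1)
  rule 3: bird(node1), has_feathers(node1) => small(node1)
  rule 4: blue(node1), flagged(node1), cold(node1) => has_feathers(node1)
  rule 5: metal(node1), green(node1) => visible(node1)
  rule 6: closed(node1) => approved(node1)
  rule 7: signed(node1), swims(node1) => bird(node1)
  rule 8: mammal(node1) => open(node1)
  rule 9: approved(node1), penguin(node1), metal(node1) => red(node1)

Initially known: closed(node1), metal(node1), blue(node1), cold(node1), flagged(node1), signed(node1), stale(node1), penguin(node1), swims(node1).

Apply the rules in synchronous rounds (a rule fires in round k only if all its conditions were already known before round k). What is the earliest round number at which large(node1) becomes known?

[1] rule 1 [closed(node1) => green(node1)]; rule 4 [blue(node1), flagged(node1), cold(node1) => has_feathers(node1)]; rule 6 [closed(node1) => approved(node1)]; rule 7 [signed(node1), swims(node1) => bird(node1)]. ⇒ new: green(node1), has_feathers(node1), approved(node1), bird(node1).
[2] rule 3 [bird(node1), has_feathers(node1) => small(node1)]; rule 5 [metal(node1), green(node1) => visible(node1)]; rule 9 [approved(node1), penguin(node1), metal(node1) => red(node1)]. ⇒ new: small(node1), visible(node1), red(node1).
[3] rule 2 [small(node1), red(node1) => large(node1)]. ⇒ new: large(node1).
large(node1) first appears in round 3.

3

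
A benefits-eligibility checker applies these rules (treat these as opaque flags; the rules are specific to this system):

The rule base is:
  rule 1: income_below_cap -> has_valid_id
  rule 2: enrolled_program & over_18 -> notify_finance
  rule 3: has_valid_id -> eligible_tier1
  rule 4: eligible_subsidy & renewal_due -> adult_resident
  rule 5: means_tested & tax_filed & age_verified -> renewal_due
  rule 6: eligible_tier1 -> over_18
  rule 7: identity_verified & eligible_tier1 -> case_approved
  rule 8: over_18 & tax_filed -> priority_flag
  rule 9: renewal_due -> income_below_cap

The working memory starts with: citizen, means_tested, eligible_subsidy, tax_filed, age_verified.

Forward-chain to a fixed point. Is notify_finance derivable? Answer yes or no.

no

Round 1 — rule 5, derive renewal_due.
Round 2 — rule 4, rule 9, derive adult_resident, income_below_cap.
Round 3 — rule 1, derive has_valid_id.
Round 4 — rule 3, derive eligible_tier1.
Round 5 — rule 6, derive over_18.
Round 6 — rule 8, derive priority_flag.
Fixed point reached. notify_finance is concluded only by rule 2; rule 2 needs enrolled_program (never derived).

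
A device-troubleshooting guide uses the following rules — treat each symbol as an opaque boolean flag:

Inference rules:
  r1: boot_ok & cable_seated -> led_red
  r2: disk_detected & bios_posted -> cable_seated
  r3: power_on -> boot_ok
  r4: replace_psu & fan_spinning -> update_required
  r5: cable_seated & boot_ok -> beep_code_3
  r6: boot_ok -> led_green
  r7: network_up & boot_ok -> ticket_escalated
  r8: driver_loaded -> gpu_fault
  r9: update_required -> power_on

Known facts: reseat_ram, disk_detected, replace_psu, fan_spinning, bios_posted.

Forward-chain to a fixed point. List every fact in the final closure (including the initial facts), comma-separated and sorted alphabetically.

beep_code_3, bios_posted, boot_ok, cable_seated, disk_detected, fan_spinning, led_green, led_red, power_on, replace_psu, reseat_ram, update_required

Round 1 — r2, r4, derive cable_seated, update_required.
Round 2 — r9, derive power_on.
Round 3 — r3, derive boot_ok.
Round 4 — r1, r5, r6, derive led_red, beep_code_3, led_green.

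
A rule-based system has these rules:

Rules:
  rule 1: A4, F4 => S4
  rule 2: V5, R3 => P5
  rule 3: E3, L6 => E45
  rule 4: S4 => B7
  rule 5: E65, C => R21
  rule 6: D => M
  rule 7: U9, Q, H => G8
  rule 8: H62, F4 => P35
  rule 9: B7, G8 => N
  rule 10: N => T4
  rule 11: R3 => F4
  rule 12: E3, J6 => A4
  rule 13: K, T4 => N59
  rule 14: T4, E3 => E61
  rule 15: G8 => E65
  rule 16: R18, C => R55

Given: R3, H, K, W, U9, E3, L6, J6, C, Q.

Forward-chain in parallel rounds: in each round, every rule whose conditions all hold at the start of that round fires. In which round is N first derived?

Round 1 — rule 3, rule 7, rule 11, rule 12, derive E45, G8, F4, A4.
Round 2 — rule 1, rule 15, derive S4, E65.
Round 3 — rule 4, rule 5, derive B7, R21.
Round 4 — rule 9, derive N.
N first appears in round 4.

4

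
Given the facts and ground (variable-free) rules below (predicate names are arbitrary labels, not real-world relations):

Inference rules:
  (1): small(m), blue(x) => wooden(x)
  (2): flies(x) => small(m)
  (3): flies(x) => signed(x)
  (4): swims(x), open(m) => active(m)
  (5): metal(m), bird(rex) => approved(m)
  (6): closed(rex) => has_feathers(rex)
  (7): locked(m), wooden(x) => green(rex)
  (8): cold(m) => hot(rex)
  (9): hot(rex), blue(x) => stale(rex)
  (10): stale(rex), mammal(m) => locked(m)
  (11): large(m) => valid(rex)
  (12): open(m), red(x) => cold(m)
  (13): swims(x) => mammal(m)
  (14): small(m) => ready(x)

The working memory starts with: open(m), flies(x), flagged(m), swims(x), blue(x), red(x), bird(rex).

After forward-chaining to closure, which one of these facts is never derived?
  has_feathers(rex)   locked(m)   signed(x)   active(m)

has_feathers(rex)

[1] (2) [flies(x) => small(m)]; (3) [flies(x) => signed(x)]; (4) [swims(x), open(m) => active(m)]; (12) [open(m), red(x) => cold(m)]; (13) [swims(x) => mammal(m)]. ⇒ new: small(m), signed(x), active(m), cold(m), mammal(m).
[2] (1) [small(m), blue(x) => wooden(x)]; (8) [cold(m) => hot(rex)]; (14) [small(m) => ready(x)]. ⇒ new: wooden(x), hot(rex), ready(x).
[3] (9) [hot(rex), blue(x) => stale(rex)]. ⇒ new: stale(rex).
[4] (10) [stale(rex), mammal(m) => locked(m)]. ⇒ new: locked(m).
[5] (7) [locked(m), wooden(x) => green(rex)]. ⇒ new: green(rex).
Derived: signed(x) (round 1), locked(m) (round 4), active(m) (round 1). has_feathers(rex) never appears in any round.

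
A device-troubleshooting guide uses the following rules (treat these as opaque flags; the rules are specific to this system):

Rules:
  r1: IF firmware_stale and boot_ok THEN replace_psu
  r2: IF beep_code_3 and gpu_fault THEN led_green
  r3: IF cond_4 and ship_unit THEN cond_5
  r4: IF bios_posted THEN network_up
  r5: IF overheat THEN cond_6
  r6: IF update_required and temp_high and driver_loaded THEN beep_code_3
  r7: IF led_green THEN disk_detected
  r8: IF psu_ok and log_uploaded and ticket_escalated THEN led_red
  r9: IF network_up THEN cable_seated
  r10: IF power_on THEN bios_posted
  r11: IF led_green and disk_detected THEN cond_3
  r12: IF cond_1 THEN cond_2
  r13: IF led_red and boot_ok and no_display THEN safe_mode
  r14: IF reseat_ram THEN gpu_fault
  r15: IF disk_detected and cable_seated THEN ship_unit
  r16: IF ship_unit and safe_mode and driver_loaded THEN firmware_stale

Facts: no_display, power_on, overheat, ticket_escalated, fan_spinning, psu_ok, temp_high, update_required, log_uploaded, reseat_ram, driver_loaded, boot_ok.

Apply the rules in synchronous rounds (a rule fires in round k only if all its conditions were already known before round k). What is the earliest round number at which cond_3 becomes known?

4

[1] r5 [IF overheat THEN cond_6]; r6 [IF update_required and temp_high and driver_loaded THEN beep_code_3]; r8 [IF psu_ok and log_uploaded and ticket_escalated THEN led_red]; r10 [IF power_on THEN bios_posted]; r14 [IF reseat_ram THEN gpu_fault]. ⇒ new: cond_6, beep_code_3, led_red, bios_posted, gpu_fault.
[2] r2 [IF beep_code_3 and gpu_fault THEN led_green]; r4 [IF bios_posted THEN network_up]; r13 [IF led_red and boot_ok and no_display THEN safe_mode]. ⇒ new: led_green, network_up, safe_mode.
[3] r7 [IF led_green THEN disk_detected]; r9 [IF network_up THEN cable_seated]. ⇒ new: disk_detected, cable_seated.
[4] r11 [IF led_green and disk_detected THEN cond_3]; r15 [IF disk_detected and cable_seated THEN ship_unit]. ⇒ new: cond_3, ship_unit.
cond_3 first appears in round 4.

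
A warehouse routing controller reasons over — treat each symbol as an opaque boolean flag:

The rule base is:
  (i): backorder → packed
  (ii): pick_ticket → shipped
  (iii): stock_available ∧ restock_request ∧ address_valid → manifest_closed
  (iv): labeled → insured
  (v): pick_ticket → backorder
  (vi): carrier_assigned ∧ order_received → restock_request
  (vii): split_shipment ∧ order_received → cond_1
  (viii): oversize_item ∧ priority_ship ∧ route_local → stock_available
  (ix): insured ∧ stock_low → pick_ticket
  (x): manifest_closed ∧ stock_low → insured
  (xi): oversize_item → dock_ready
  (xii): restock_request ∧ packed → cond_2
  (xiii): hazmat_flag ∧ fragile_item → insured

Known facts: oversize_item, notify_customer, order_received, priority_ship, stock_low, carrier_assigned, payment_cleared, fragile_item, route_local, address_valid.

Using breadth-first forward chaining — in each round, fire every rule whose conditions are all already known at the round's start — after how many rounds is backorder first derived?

Round 1 fires (vi), (viii), (xi), giving restock_request, stock_available, dock_ready.
Round 2 fires (iii), giving manifest_closed.
Round 3 fires (x), giving insured.
Round 4 fires (ix), giving pick_ticket.
Round 5 fires (ii), (v), giving shipped, backorder.
backorder first appears in round 5.

5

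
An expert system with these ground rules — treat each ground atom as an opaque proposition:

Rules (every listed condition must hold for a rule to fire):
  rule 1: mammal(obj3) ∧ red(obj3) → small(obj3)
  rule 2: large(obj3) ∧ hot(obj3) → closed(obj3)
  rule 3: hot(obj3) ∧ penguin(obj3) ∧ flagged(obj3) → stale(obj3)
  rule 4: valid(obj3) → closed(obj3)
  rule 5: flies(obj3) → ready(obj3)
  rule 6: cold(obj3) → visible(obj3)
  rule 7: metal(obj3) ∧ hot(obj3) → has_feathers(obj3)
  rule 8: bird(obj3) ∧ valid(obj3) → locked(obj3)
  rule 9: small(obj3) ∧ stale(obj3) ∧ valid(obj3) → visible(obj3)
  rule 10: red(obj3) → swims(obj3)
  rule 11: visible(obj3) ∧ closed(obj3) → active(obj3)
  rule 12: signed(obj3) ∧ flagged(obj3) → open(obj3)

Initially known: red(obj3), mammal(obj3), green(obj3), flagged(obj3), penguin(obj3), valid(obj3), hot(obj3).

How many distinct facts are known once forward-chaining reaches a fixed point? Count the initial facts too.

Round 1 — rule 1, rule 3, rule 4, rule 10, derive small(obj3), stale(obj3), closed(obj3), swims(obj3).
Round 2 — rule 9, derive visible(obj3).
Round 3 — rule 11, derive active(obj3).
Closure: {active(obj3), closed(obj3), flagged(obj3), green(obj3), hot(obj3), mammal(obj3), penguin(obj3), red(obj3), small(obj3), stale(obj3), swims(obj3), valid(obj3), visible(obj3)} — 13 facts.

13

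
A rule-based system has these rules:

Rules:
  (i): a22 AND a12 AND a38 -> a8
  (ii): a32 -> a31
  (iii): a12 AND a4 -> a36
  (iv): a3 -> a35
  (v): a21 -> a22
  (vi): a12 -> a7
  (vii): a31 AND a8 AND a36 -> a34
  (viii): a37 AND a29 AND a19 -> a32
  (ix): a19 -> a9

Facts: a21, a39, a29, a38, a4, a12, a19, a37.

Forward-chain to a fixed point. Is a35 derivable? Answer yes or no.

Round 1 fires (iii), (v), (vi), (viii), (ix), giving a36, a22, a7, a32, a9.
Round 2 fires (i), (ii), giving a8, a31.
Round 3 fires (vii), giving a34.
Fixed point reached. a35 is concluded only by (iv); (iv) needs a3 (never derived).

no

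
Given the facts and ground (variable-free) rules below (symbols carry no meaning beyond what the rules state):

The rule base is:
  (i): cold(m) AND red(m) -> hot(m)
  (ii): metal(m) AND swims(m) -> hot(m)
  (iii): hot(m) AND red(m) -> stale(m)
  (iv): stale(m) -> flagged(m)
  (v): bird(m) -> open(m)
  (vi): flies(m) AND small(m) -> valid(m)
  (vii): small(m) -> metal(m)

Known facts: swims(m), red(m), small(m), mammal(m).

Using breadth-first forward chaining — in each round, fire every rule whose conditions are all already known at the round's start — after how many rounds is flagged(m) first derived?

[1] (vii) [small(m) -> metal(m)]. ⇒ new: metal(m).
[2] (ii) [metal(m) AND swims(m) -> hot(m)]. ⇒ new: hot(m).
[3] (iii) [hot(m) AND red(m) -> stale(m)]. ⇒ new: stale(m).
[4] (iv) [stale(m) -> flagged(m)]. ⇒ new: flagged(m).
flagged(m) first appears in round 4.

4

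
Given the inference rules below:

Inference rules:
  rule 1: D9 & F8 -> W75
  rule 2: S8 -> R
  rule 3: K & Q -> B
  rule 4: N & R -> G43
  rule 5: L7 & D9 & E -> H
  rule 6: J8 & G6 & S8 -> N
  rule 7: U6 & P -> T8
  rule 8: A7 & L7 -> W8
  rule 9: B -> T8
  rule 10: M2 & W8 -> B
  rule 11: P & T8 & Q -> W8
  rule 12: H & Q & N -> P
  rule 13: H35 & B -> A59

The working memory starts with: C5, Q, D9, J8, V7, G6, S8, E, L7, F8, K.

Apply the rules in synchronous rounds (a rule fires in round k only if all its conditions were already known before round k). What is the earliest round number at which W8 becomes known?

[1] rule 1 [D9 & F8 -> W75]; rule 2 [S8 -> R]; rule 3 [K & Q -> B]; rule 5 [L7 & D9 & E -> H]; rule 6 [J8 & G6 & S8 -> N]. ⇒ new: W75, R, B, H, N.
[2] rule 4 [N & R -> G43]; rule 9 [B -> T8]; rule 12 [H & Q & N -> P]. ⇒ new: G43, T8, P.
[3] rule 11 [P & T8 & Q -> W8]. ⇒ new: W8.
W8 first appears in round 3.

3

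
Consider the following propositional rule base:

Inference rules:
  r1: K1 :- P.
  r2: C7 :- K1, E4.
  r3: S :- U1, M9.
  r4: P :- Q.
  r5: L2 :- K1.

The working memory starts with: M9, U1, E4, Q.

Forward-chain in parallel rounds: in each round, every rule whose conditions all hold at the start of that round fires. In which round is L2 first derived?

Round 1: r3 [S :- U1, M9.]; r4 [P :- Q.]. Adds S, P.
Round 2: r1 [K1 :- P.]. Adds K1.
Round 3: r2 [C7 :- K1, E4.]; r5 [L2 :- K1.]. Adds C7, L2.
L2 first appears in round 3.

3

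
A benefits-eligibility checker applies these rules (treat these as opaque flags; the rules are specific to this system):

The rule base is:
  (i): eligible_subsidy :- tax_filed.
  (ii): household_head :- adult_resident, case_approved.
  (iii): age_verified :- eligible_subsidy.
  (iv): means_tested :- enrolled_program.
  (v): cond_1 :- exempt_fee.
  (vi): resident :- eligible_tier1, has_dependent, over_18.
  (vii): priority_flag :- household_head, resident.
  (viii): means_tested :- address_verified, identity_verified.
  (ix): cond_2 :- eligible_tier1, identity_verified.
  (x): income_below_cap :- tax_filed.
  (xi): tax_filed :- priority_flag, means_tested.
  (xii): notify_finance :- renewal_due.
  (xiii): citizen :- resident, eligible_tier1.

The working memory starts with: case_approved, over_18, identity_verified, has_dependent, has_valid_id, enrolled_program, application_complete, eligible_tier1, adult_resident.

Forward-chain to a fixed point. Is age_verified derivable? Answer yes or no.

yes

Round 1: (ii) [household_head :- adult_resident, case_approved.]; (iv) [means_tested :- enrolled_program.]; (vi) [resident :- eligible_tier1, has_dependent, over_18.]; (ix) [cond_2 :- eligible_tier1, identity_verified.]. New: household_head, means_tested, resident, cond_2.
Round 2: (vii) [priority_flag :- household_head, resident.]; (xiii) [citizen :- resident, eligible_tier1.]. New: priority_flag, citizen.
Round 3: (xi) [tax_filed :- priority_flag, means_tested.]. New: tax_filed.
Round 4: (i) [eligible_subsidy :- tax_filed.]; (x) [income_below_cap :- tax_filed.]. New: eligible_subsidy, income_below_cap.
Round 5: (iii) [age_verified :- eligible_subsidy.]. New: age_verified.
age_verified appears in round 5, so it is derivable.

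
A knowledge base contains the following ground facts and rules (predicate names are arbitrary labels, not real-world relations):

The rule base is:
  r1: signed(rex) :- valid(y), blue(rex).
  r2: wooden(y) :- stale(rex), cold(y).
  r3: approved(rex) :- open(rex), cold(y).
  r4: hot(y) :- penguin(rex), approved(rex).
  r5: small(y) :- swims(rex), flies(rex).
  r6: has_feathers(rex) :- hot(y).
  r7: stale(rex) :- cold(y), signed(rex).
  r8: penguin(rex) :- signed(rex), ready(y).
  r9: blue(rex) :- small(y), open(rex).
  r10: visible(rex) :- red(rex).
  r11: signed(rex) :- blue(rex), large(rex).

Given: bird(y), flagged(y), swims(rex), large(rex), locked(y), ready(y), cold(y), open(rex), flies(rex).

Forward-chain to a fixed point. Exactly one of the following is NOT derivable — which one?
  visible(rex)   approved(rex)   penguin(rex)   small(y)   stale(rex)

[1] r3 [approved(rex) :- open(rex), cold(y).]; r5 [small(y) :- swims(rex), flies(rex).]. ⇒ new: approved(rex), small(y).
[2] r9 [blue(rex) :- small(y), open(rex).]. ⇒ new: blue(rex).
[3] r11 [signed(rex) :- blue(rex), large(rex).]. ⇒ new: signed(rex).
[4] r7 [stale(rex) :- cold(y), signed(rex).]; r8 [penguin(rex) :- signed(rex), ready(y).]. ⇒ new: stale(rex), penguin(rex).
[5] r2 [wooden(y) :- stale(rex), cold(y).]; r4 [hot(y) :- penguin(rex), approved(rex).]. ⇒ new: wooden(y), hot(y).
[6] r6 [has_feathers(rex) :- hot(y).]. ⇒ new: has_feathers(rex).
Derived: small(y) (round 1), approved(rex) (round 1), penguin(rex) (round 4), stale(rex) (round 4). visible(rex) never appears in any round.

visible(rex)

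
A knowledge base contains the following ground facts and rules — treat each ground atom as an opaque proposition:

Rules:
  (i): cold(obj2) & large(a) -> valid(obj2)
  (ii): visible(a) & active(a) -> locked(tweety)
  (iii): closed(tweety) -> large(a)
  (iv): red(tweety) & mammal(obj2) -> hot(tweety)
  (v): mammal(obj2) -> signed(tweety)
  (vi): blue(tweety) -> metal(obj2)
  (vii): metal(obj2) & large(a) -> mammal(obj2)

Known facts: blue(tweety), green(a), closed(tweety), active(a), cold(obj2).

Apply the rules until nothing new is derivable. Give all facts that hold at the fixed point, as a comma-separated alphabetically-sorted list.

Round 1 — (iii), (vi), derive large(a), metal(obj2).
Round 2 — (i), (vii), derive valid(obj2), mammal(obj2).
Round 3 — (v), derive signed(tweety).

active(a), blue(tweety), closed(tweety), cold(obj2), green(a), large(a), mammal(obj2), metal(obj2), signed(tweety), valid(obj2)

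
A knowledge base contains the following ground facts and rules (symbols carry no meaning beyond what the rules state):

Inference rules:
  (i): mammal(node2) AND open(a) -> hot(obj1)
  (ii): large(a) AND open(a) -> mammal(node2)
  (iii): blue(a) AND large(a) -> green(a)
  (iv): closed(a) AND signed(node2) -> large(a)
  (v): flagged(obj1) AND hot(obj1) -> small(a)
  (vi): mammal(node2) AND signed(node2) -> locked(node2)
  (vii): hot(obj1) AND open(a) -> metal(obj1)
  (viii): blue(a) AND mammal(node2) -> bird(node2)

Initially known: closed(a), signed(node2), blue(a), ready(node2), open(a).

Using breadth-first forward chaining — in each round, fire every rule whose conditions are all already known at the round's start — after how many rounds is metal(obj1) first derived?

Round 1: (iv) [closed(a) AND signed(node2) -> large(a)]. Adds large(a).
Round 2: (ii) [large(a) AND open(a) -> mammal(node2)]; (iii) [blue(a) AND large(a) -> green(a)]. Adds mammal(node2), green(a).
Round 3: (i) [mammal(node2) AND open(a) -> hot(obj1)]; (vi) [mammal(node2) AND signed(node2) -> locked(node2)]; (viii) [blue(a) AND mammal(node2) -> bird(node2)]. Adds hot(obj1), locked(node2), bird(node2).
Round 4: (vii) [hot(obj1) AND open(a) -> metal(obj1)]. Adds metal(obj1).
metal(obj1) first appears in round 4.

4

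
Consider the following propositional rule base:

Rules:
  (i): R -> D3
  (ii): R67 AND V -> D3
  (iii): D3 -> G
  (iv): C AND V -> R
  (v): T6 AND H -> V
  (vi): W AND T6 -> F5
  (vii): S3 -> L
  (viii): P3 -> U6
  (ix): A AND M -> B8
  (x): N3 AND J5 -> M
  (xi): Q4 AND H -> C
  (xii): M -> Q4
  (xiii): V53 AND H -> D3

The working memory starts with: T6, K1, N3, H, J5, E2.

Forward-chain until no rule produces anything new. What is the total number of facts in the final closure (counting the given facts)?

13

Round 1 — (v), (x), derive V, M.
Round 2 — (xii), derive Q4.
Round 3 — (xi), derive C.
Round 4 — (iv), derive R.
Round 5 — (i), derive D3.
Round 6 — (iii), derive G.
Closure: {C, D3, E2, G, H, J5, K1, M, N3, Q4, R, T6, V} — 13 facts.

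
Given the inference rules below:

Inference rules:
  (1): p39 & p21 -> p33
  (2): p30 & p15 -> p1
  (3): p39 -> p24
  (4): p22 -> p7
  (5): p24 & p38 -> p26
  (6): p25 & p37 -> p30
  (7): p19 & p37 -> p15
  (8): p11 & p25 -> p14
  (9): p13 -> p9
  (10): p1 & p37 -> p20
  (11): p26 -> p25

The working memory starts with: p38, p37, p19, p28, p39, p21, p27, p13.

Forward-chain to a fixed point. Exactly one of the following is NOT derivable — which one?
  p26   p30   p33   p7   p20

Round 1 — (1), (3), (7), (9), derive p33, p24, p15, p9.
Round 2 — (5), derive p26.
Round 3 — (11), derive p25.
Round 4 — (6), derive p30.
Round 5 — (2), derive p1.
Round 6 — (10), derive p20.
Derived: p20 (round 6), p30 (round 4), p33 (round 1), p26 (round 2). p7 never appears in any round.

p7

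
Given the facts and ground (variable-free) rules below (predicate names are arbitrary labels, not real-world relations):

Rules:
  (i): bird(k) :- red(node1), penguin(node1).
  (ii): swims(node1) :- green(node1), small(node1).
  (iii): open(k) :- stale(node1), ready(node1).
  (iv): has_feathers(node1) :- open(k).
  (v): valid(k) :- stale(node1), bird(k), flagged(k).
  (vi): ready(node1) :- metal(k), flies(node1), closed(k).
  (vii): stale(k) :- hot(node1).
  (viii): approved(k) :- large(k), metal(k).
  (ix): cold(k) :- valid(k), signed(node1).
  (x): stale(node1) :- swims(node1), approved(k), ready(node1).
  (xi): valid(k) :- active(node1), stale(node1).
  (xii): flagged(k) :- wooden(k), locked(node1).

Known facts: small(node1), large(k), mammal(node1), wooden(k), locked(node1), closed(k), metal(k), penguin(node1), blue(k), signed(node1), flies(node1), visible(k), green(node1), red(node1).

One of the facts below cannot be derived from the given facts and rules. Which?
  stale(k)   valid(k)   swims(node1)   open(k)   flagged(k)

stale(k)

Round 1: (i) [bird(k) :- red(node1), penguin(node1).]; (ii) [swims(node1) :- green(node1), small(node1).]; (vi) [ready(node1) :- metal(k), flies(node1), closed(k).]; (viii) [approved(k) :- large(k), metal(k).]; (xii) [flagged(k) :- wooden(k), locked(node1).]. New: bird(k), swims(node1), ready(node1), approved(k), flagged(k).
Round 2: (x) [stale(node1) :- swims(node1), approved(k), ready(node1).]. New: stale(node1).
Round 3: (iii) [open(k) :- stale(node1), ready(node1).]; (v) [valid(k) :- stale(node1), bird(k), flagged(k).]. New: open(k), valid(k).
Round 4: (iv) [has_feathers(node1) :- open(k).]; (ix) [cold(k) :- valid(k), signed(node1).]. New: has_feathers(node1), cold(k).
Derived: open(k) (round 3), flagged(k) (round 1), valid(k) (round 3), swims(node1) (round 1). stale(k) never appears in any round.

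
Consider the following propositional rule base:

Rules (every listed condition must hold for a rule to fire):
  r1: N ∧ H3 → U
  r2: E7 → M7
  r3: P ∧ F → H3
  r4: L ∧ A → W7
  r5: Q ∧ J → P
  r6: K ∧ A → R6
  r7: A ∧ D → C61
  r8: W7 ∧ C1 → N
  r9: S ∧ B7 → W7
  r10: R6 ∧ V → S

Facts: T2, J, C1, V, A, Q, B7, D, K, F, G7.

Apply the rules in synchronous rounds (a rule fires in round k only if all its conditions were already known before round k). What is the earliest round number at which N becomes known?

Round 1: r5 [Q ∧ J → P]; r6 [K ∧ A → R6]; r7 [A ∧ D → C61]. Adds P, R6, C61.
Round 2: r3 [P ∧ F → H3]; r10 [R6 ∧ V → S]. Adds H3, S.
Round 3: r9 [S ∧ B7 → W7]. Adds W7.
Round 4: r8 [W7 ∧ C1 → N]. Adds N.
N first appears in round 4.

4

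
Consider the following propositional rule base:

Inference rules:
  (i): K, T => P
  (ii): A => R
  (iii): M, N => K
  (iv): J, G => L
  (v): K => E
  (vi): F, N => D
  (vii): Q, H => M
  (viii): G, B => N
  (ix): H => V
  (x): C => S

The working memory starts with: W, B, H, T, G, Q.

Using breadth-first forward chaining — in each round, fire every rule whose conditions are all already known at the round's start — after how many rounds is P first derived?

Round 1: (vii) [Q, H => M]; (viii) [G, B => N]; (ix) [H => V]. New: M, N, V.
Round 2: (iii) [M, N => K]. New: K.
Round 3: (i) [K, T => P]; (v) [K => E]. New: P, E.
P first appears in round 3.

3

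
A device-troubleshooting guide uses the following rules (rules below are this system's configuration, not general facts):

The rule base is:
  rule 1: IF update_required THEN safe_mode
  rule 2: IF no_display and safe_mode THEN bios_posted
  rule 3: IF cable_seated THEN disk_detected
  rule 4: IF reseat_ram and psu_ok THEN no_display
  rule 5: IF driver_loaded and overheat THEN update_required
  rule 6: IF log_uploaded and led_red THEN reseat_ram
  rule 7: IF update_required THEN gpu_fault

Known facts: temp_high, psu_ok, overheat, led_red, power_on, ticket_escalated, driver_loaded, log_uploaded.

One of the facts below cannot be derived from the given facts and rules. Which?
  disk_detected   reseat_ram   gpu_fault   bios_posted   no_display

Round 1 fires rule 5, rule 6, giving update_required, reseat_ram.
Round 2 fires rule 1, rule 4, rule 7, giving safe_mode, no_display, gpu_fault.
Round 3 fires rule 2, giving bios_posted.
Derived: no_display (round 2), reseat_ram (round 1), gpu_fault (round 2), bios_posted (round 3). disk_detected never appears in any round.

disk_detected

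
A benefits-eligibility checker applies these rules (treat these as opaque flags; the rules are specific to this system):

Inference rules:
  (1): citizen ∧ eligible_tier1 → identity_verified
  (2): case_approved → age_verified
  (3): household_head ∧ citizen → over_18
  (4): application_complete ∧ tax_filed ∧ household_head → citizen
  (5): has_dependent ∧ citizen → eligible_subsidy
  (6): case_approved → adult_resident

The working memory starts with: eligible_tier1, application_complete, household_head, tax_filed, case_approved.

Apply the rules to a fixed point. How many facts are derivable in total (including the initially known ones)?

10

[1] (2) [case_approved → age_verified]; (4) [application_complete ∧ tax_filed ∧ household_head → citizen]; (6) [case_approved → adult_resident]. ⇒ new: age_verified, citizen, adult_resident.
[2] (1) [citizen ∧ eligible_tier1 → identity_verified]; (3) [household_head ∧ citizen → over_18]. ⇒ new: identity_verified, over_18.
Closure: {adult_resident, age_verified, application_complete, case_approved, citizen, eligible_tier1, household_head, identity_verified, over_18, tax_filed} — 10 facts.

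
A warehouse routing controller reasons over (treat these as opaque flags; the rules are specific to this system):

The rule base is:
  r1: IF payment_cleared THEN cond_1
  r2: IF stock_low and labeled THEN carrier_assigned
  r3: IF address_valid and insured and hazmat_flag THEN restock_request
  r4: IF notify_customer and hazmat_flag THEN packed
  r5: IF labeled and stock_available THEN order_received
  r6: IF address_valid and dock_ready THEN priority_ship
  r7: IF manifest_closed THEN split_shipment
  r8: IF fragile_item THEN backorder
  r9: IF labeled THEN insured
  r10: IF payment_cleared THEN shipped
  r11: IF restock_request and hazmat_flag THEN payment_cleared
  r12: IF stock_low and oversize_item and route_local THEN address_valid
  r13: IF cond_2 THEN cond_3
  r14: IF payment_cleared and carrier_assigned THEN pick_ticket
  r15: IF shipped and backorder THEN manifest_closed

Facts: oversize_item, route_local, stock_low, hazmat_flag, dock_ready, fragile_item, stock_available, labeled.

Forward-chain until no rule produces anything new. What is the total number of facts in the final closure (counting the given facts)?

[1] r2 [IF stock_low and labeled THEN carrier_assigned]; r5 [IF labeled and stock_available THEN order_received]; r8 [IF fragile_item THEN backorder]; r9 [IF labeled THEN insured]; r12 [IF stock_low and oversize_item and route_local THEN address_valid]. ⇒ new: carrier_assigned, order_received, backorder, insured, address_valid.
[2] r3 [IF address_valid and insured and hazmat_flag THEN restock_request]; r6 [IF address_valid and dock_ready THEN priority_ship]. ⇒ new: restock_request, priority_ship.
[3] r11 [IF restock_request and hazmat_flag THEN payment_cleared]. ⇒ new: payment_cleared.
[4] r1 [IF payment_cleared THEN cond_1]; r10 [IF payment_cleared THEN shipped]; r14 [IF payment_cleared and carrier_assigned THEN pick_ticket]. ⇒ new: cond_1, shipped, pick_ticket.
[5] r15 [IF shipped and backorder THEN manifest_closed]. ⇒ new: manifest_closed.
[6] r7 [IF manifest_closed THEN split_shipment]. ⇒ new: split_shipment.
Closure: {address_valid, backorder, carrier_assigned, cond_1, dock_ready, fragile_item, hazmat_flag, insured, labeled, manifest_closed, order_received, oversize_item, payment_cleared, pick_ticket, priority_ship, restock_request, route_local, shipped, split_shipment, stock_available, stock_low} — 21 facts.

21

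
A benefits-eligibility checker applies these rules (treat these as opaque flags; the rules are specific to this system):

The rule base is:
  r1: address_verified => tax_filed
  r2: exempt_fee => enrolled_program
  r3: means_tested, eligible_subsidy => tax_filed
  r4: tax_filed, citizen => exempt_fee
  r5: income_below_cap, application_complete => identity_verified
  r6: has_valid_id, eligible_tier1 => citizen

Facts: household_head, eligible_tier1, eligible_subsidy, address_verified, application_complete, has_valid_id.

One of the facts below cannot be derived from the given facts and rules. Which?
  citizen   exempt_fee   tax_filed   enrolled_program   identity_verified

identity_verified

[1] r1 [address_verified => tax_filed]; r6 [has_valid_id, eligible_tier1 => citizen]. ⇒ new: tax_filed, citizen.
[2] r4 [tax_filed, citizen => exempt_fee]. ⇒ new: exempt_fee.
[3] r2 [exempt_fee => enrolled_program]. ⇒ new: enrolled_program.
Derived: citizen (round 1), exempt_fee (round 2), tax_filed (round 1), enrolled_program (round 3). identity_verified never appears in any round.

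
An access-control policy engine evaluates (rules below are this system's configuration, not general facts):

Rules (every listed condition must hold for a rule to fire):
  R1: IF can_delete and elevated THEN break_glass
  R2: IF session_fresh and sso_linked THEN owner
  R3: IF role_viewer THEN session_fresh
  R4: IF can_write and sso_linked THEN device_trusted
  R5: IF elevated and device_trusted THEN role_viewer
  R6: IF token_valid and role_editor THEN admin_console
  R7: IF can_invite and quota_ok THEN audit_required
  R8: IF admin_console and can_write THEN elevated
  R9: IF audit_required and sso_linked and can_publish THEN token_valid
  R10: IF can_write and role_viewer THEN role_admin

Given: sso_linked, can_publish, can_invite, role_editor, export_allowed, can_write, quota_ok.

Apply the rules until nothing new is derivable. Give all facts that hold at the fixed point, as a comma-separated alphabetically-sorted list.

[1] R4 [IF can_write and sso_linked THEN device_trusted]; R7 [IF can_invite and quota_ok THEN audit_required]. ⇒ new: device_trusted, audit_required.
[2] R9 [IF audit_required and sso_linked and can_publish THEN token_valid]. ⇒ new: token_valid.
[3] R6 [IF token_valid and role_editor THEN admin_console]. ⇒ new: admin_console.
[4] R8 [IF admin_console and can_write THEN elevated]. ⇒ new: elevated.
[5] R5 [IF elevated and device_trusted THEN role_viewer]. ⇒ new: role_viewer.
[6] R3 [IF role_viewer THEN session_fresh]; R10 [IF can_write and role_viewer THEN role_admin]. ⇒ new: session_fresh, role_admin.
[7] R2 [IF session_fresh and sso_linked THEN owner]. ⇒ new: owner.

admin_console, audit_required, can_invite, can_publish, can_write, device_trusted, elevated, export_allowed, owner, quota_ok, role_admin, role_editor, role_viewer, session_fresh, sso_linked, token_valid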